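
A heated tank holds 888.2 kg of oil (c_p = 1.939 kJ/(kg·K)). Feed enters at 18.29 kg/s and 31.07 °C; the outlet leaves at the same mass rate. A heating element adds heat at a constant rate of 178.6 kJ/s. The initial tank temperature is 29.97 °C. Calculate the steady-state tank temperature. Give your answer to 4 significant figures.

36.11 °C

Heat balance on the well-mixed liquid: M c_p dT/dt = ṁ c_p (T_in − T) + 178.6.
At steady state dT/dt = 0 ⇒ T_ss = T_in + Q̇/(ṁ c_p) = 31.07 + 178.6/(18.29·1.939) = 36.1060 °C.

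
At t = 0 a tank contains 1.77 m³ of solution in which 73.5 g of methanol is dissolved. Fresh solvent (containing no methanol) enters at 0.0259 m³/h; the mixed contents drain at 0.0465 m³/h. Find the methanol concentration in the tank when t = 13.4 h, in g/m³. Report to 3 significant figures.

33.6 g/m³

Let m(t) be the amount of methanol. Volume: V(t) = V₀ + (Q_in − Q_out) t = 1.77 − 0.020600 t; V(13.4) = 1.4940 m³.
Solute balance: dm/dt = 0 − Q_out C = −Q_out m/V(t).
dm/m = −Q_out dt/(V₀ − 0.020600 t); integrating gives ln(m/m₀) = −(Q_out/(Q_in−Q_out)) ln(V/V₀).
m = m₀ (V₀/V)^(Q_out/(Q_in−Q_out)) = 73.5 × (1.77/1.4940)^(-2.2573) = 50.127 g.
C = m/V = 50.127/1.4940 = 33.553 g/m³.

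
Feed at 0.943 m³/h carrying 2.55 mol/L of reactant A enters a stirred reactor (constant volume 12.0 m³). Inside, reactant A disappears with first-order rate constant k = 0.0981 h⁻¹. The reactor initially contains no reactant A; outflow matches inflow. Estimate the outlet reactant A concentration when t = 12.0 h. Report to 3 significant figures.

Accumulation = in − out − consumed: V dC/dt = Q C_in − Q C − k V C.
dC/dt = (Q/V) C_in − (Q/V + k) C; effective rate a = Q/V + k = 0.078583 + 0.0981 = 0.17668 h⁻¹.
C_ss = Q C_in/(Q + kV) = 1.1342 mol/L; C(t) = C_ss + (C₀ − C_ss) e^(−a t).
C(12.0) = 1.1342 + (-1.1342)·e^(−0.17668·12.0) = 1.1342 + (-1.1342)·0.12001 = 0.99805 mol/L.

0.998 mol/L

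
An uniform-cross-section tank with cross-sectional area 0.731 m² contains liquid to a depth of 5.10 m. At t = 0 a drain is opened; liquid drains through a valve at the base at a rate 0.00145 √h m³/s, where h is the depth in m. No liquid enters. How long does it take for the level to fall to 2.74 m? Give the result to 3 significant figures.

608 s

With no inflow, A dh/dt = −0.00145 √h.
∫ h^(−1/2) dh = −(0.00145/A) ∫ dt, giving 2√h = 2√h₀ − (0.00145/A) t.
t = 2A(√h₀ − √h)/0.00145 = 2·0.731·(√5.10 − √2.74)/0.00145
  = 1.4620 × (2.2583 − 1.6553) / 0.00145 = 608.01 s.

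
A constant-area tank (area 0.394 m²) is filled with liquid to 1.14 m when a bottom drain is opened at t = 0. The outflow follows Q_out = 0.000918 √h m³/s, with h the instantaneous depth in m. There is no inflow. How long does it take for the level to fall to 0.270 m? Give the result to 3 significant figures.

With no inflow, A dh/dt = −0.000918 √h.
∫ h^(−1/2) dh = −(0.000918/A) ∫ dt, giving 2√h = 2√h₀ − (0.000918/A) t.
t = 2A(√h₀ − √h)/0.000918 = 2·0.394·(√1.14 − √0.270)/0.000918
  = 0.78800 × (1.0677 − 0.51962) / 0.000918 = 470.48 s.

470 s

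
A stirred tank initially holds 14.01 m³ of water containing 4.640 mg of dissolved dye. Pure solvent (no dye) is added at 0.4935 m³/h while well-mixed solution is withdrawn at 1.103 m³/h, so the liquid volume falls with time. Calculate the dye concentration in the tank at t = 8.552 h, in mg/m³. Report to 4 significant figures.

0.2272 mg/m³

Total volume: dV/dt = Q_in − Q_out = -0.609500 m³/h, so V(t) = 14.01 − 0.609500 t and V(8.552) = 8.79756 m³.
No dye enters, so dm/dt = −Q_out · (m/V).
dm/m = −Q_out dt/(V₀ − 0.609500 t); integrating gives ln(m/m₀) = −(Q_out/(Q_in−Q_out)) ln(V/V₀).
m = m₀ (V₀/V)^(Q_out/(Q_in−Q_out)) = 4.640 × (14.01/8.79756)^(-1.80968) = 1.99906 mg.
C = m/V = 1.99906/8.79756 = 0.227229 mg/m³.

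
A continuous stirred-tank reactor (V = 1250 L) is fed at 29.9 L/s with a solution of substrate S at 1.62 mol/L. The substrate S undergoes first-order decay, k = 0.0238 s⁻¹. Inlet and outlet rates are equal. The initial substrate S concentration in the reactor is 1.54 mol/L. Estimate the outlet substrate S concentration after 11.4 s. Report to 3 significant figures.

Species balance: V dC/dt = Q C_in − Q C − k V C.
This is linear with rate a = Q/V + k = 0.047720 s⁻¹.
C_ss = Q C_in/(Q + kV) = 0.81204 mol/L; C(t) = C_ss + (C₀ − C_ss) e^(−a t).
C(11.4) = 0.81204 + (0.72796)·e^(−0.047720·11.4) = 0.81204 + (0.72796)·0.58042 = 1.2346 mol/L.

1.23 mol/L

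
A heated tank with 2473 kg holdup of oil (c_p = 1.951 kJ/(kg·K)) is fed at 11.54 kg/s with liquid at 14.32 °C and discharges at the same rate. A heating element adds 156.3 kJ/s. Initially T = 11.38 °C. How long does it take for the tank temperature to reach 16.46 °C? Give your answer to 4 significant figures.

M c_p dT/dt = ṁ c_p (T_in − T) + Q̇.
τ = M/ṁ = 214.298 s; T_ss = T_in + Q̇/(ṁ c_p) = 21.2622 °C.
T(t) = T_ss + (T₀ − T_ss) e^(−t/τ). Set T = 16.46:
e^(−t/τ) = (16.46 − 21.2622)/(11.38 − 21.2622) = 0.485943
t = −214.298 · ln(0.485943) = 154.651 s.

154.7 s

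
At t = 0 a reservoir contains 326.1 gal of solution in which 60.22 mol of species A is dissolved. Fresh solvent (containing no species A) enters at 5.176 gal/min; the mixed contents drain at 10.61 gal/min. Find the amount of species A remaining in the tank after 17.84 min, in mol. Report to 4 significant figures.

30.24 mol

Let m(t) be the amount of species A. Volume: V(t) = V₀ + (Q_in − Q_out) t = 326.1 − 5.43400 t; V(17.84) = 229.157 gal.
Species balance (pure solvent in): dm/dt = −Q_out · m/V(t).
Separate: dm/m = −Q_out dt/V(t) ⇒ ln(m/m₀) = −(Q_out/(Q_in−Q_out)) ln(V/V₀).
m = m₀ (V₀/V)^(Q_out/(Q_in−Q_out)) = 60.22 × (326.1/229.157)^(-1.95252) = 30.2400 mol.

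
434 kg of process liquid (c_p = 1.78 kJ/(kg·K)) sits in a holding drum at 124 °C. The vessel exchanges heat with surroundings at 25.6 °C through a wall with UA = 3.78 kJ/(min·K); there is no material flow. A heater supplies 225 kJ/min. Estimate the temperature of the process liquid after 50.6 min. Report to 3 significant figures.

M c_p dT/dt = −UA(T − T_amb) + Q̇.
dT/dt = (T_ss − T)/τ with T_ss = T_amb + Q̇/UA = 25.6 + 225/3.78 = 85.124 °C, τ = M c_p/UA = 434·1.78/3.78 = 204.37 min.
T approaches T_ss exponentially: T(t) = T_ss + (T₀ − T_ss) e^(−t/τ).
T(50.6) = 85.124 + (38.876)·0.78068 = 115.47 °C.

115 °C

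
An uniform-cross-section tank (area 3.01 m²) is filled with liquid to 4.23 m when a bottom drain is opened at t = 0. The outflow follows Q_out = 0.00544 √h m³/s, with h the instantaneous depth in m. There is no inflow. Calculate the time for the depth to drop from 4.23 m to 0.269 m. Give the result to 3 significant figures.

1700 s

Volume balance on the tank: A dh/dt = −0.00544 √h.
∫ h^(−1/2) dh = −(0.00544/A) ∫ dt, giving 2√h = 2√h₀ − (0.00544/A) t.
t = 2A(√h₀ − √h)/0.00544 = 2·3.01·(√4.23 − √0.269)/0.00544
  = 6.0200 × (2.0567 − 0.51865) / 0.00544 = 1702.0 s.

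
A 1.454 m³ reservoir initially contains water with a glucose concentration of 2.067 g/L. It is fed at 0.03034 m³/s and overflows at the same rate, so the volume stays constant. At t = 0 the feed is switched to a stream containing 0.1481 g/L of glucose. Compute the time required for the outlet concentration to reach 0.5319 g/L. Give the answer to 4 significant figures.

Mass balance on the solute (V constant): V dC/dt = Q(C_in − C), so τ = V/Q = 47.9235 s.
C(t) = C_in + (C₀ − C_in) e^(−t/τ). Set C = 0.5319 and solve for t:
e^(−t/τ) = (C − C_in)/(C₀ − C_in) = (0.5319 − 0.1481)/(2.067 − 0.1481) = 0.200010
t = −τ ln(…) = 47.9235 × 1.60939 = 77.1275 s.

77.13 s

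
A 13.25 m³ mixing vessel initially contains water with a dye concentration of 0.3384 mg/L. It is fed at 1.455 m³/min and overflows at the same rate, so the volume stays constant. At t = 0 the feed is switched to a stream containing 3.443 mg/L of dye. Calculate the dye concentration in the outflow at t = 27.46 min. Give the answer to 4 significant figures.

Unsteady species balance (constant V, well mixed): V dC/dt = Q(C_in − C).
Time constant τ = V/Q = 13.25/1.455 = 9.10653 min.
Solution: C(t) = C_in + (C₀ − C_in) e^(−t/τ).
C(27.46) = 3.443 + (0.3384 − 3.443)·e^(−27.46/9.10653) = 3.443 + (-3.10460)·0.0490253 = 3.29080 mg/L.

3.291 mg/L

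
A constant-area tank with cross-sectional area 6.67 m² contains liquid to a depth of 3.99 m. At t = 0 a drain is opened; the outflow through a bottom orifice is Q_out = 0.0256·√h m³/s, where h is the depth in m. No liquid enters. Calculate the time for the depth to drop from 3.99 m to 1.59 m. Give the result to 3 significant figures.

384 s

With no inflow, A dh/dt = −0.0256 √h.
Separate and integrate: 2(√h − √h₀) = −(0.0256/A) t.
t = 2A(√h₀ − √h)/0.0256 = 2·6.67·(√3.99 − √1.59)/0.0256
  = 13.340 × (1.9975 − 1.2610) / 0.0256 = 383.81 s.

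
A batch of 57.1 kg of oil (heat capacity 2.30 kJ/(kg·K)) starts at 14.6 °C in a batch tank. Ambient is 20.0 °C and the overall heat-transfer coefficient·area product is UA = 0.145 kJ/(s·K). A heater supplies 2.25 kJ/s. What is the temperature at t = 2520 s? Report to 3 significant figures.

M c_p dT/dt = −UA(T − T_amb) + Q̇.
dT/dt = (T_ss − T)/τ with T_ss = T_amb + Q̇/UA = 20.0 + 2.25/0.145 = 35.517 °C, τ = M c_p/UA = 57.1·2.30/0.145 = 905.72 s.
Solution: T(t) = T_ss + (T₀ − T_ss) e^(−t/τ).
T(2520) = 35.517 + (-20.917)·0.061896 = 34.223 °C.

34.2 °C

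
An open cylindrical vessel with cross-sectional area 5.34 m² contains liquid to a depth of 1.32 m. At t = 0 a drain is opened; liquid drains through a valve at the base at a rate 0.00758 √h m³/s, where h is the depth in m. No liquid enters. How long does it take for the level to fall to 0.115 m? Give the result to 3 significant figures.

Mass balance (ρ constant): A dh/dt = −0.00758 √h.
This is separable: 2 d(√h)/dt = −0.00758/A, so √h = √h₀ − (0.00758/(2A)) t.
t = 2A(√h₀ − √h)/0.00758 = 2·5.34·(√1.32 − √0.115)/0.00758
  = 10.680 × (1.1489 − 0.33912) / 0.00758 = 1141.0 s.

1140 s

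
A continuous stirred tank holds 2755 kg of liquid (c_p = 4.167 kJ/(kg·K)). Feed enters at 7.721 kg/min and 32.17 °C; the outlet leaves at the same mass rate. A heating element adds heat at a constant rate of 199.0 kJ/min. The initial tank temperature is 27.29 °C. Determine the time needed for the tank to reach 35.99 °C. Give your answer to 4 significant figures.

Heat balance on the well-mixed liquid: M c_p dT/dt = ṁ c_p (T_in − T) + 199.0.
τ = M/ṁ = 356.819 min; T_ss = T_in + Q̇/(ṁ c_p) = 38.3552 °C.
T(t) = T_ss + (T₀ − T_ss) e^(−t/τ). Set T = 35.99:
e^(−t/τ) = (35.99 − 38.3552)/(27.29 − 38.3552) = 0.213754
t = −356.819 · ln(0.213754) = 550.547 min.

550.5 min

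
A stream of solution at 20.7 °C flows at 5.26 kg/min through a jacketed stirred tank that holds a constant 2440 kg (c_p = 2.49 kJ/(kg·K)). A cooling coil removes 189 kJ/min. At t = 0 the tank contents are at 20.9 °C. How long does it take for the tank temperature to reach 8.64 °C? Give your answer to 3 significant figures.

844 min

Heat balance on the well-mixed liquid: M c_p dT/dt = ṁ c_p (T_in − T) − 189.
τ = M/ṁ = 463.88 min; T_ss = T_in − Q̇/(ṁ c_p) = 6.2697 °C.
T(t) = T_ss + (T₀ − T_ss) e^(−t/τ). Set T = 8.64:
e^(−t/τ) = (8.64 − 6.2697)/(20.9 − 6.2697) = 0.16202
t = −463.88 · ln(0.16202) = 844.29 min.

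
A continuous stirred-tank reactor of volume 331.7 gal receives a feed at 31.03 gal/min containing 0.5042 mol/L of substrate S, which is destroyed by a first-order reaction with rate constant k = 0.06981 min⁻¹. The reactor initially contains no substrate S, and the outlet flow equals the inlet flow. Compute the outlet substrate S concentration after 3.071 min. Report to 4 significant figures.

0.1139 mol/L

Accumulation = in − out − consumed: V dC/dt = Q C_in − Q C − k V C.
This is linear with rate a = Q/V + k = 0.163358 min⁻¹.
C_ss = Q C_in/(Q + kV) = 0.288734 mol/L; C(t) = C_ss + (C₀ − C_ss) e^(−a t).
C(3.071) = 0.288734 + (-0.288734)·e^(−0.163358·3.071) = 0.288734 + (-0.288734)·0.605516 = 0.113901 mol/L.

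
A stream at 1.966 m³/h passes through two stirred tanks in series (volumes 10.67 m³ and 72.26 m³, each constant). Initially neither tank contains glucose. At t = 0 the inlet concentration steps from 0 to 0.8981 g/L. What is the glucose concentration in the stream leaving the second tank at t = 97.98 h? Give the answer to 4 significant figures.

0.8248 g/L

Time constants: τᵢ = Vᵢ/Q for each well-mixed tank.
τ₁ = 10.67/1.966 = 5.42726 h; τ₂ = 72.26/1.966 = 36.7548 h.
Solving the cascade with C₁(0)=C₂(0)=0 gives C₂(t) = C_in[1 − (τ₁ e^(−t/τ₁) − τ₂ e^(−t/τ₂))/(τ₁ − τ₂)].
At t = 97.98: e^(−t/τ₁) = 1.44395e-08, e^(−t/τ₂) = 0.0695456.
C₂ = 0.8981·[1 − (5.42726·1.44395e-08 − 36.7548·0.0695456)/(-31.3276)] = 0.8981·0.918406 = 0.824821 g/L.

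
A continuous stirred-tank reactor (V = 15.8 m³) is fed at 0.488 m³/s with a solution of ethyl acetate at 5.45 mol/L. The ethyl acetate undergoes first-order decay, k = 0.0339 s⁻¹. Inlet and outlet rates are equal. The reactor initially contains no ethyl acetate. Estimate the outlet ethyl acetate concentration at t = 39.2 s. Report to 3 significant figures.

Accumulation = in − out − consumed: V dC/dt = Q C_in − Q C − k V C.
dC/dt = (Q/V) C_in − (Q/V + k) C; effective rate a = Q/V + k = 0.030886 + 0.0339 = 0.064786 s⁻¹.
C_ss = Q C_in/(Q + kV) = 2.5982 mol/L; C(t) = C_ss + (C₀ − C_ss) e^(−a t).
C(39.2) = 2.5982 + (-2.5982)·e^(−0.064786·39.2) = 2.5982 + (-2.5982)·0.078897 = 2.3932 mol/L.

2.39 mol/L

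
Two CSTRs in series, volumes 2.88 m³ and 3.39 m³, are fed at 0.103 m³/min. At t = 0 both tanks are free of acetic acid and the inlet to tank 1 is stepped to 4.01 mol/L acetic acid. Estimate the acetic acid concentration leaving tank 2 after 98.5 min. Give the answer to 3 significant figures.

Each tank obeys Vᵢ dCᵢ/dt = Q(Cᵢ₋₁ − Cᵢ), so τᵢ = Vᵢ/Q.
τ₁ = 2.88/0.103 = 27.961 min; τ₂ = 3.39/0.103 = 32.913 min.
Tank 1: C₁ = C_in(1 − e^(−t/τ₁)). Tank 2 (τ₁ ≠ τ₂): C₂ = C_in[1 − (τ₁ e^(−t/τ₁) − τ₂ e^(−t/τ₂))/(τ₁ − τ₂)].
At t = 98.5: e^(−t/τ₁) = 0.029518, e^(−t/τ₂) = 0.050148.
C₂ = 4.01·[1 − (27.961·0.029518 − 32.913·0.050148)/(-4.9515)] = 4.01·0.83335 = 3.3417 mol/L.

3.34 mol/L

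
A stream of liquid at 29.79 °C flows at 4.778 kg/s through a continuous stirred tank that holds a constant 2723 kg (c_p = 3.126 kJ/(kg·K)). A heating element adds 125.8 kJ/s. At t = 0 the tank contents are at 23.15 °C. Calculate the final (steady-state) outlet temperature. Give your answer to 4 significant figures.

Energy balance: M c_p dT/dt = ṁ c_p (T_in − T) + 125.8.
At steady state dT/dt = 0 ⇒ T_ss = T_in + Q̇/(ṁ c_p) = 29.79 + 125.8/(4.778·3.126) = 38.2126 °C.

38.21 °C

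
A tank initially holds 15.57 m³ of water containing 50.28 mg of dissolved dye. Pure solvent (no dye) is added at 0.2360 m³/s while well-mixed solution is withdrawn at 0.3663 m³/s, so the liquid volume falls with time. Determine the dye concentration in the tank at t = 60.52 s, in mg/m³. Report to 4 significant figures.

Total volume: dV/dt = Q_in − Q_out = -0.130300 m³/s, so V(t) = 15.57 − 0.130300 t and V(60.52) = 7.68424 m³.
Solute balance: dm/dt = 0 − Q_out C = −Q_out m/V(t).
Separate: dm/m = −Q_out dt/V(t) ⇒ ln(m/m₀) = −(Q_out/(Q_in−Q_out)) ln(V/V₀).
m = m₀ (V₀/V)^(Q_out/(Q_in−Q_out)) = 50.28 × (15.57/7.68424)^(-2.81120) = 6.90612 mg.
C = m/V = 6.90612/7.68424 = 0.898737 mg/m³.

0.8987 mg/m³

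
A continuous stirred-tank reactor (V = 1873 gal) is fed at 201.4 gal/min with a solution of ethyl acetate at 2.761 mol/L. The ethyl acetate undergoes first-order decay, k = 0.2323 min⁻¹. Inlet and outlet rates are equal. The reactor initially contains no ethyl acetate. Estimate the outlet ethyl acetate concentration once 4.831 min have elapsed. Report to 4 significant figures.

0.7045 mol/L

Species balance: V dC/dt = Q C_in − Q C − k V C.
This is linear with rate a = Q/V + k = 0.339828 min⁻¹.
C_ss = Q C_in/(Q + kV) = 0.873633 mol/L; C(t) = C_ss + (C₀ − C_ss) e^(−a t).
C(4.831) = 0.873633 + (-0.873633)·e^(−0.339828·4.831) = 0.873633 + (-0.873633)·0.193649 = 0.704455 mol/L.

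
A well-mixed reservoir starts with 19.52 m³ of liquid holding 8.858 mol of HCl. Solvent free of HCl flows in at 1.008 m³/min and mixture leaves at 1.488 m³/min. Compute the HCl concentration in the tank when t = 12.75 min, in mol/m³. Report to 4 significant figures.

0.2060 mol/m³

Let m(t) be the amount of HCl. Volume: V(t) = V₀ + (Q_in − Q_out) t = 19.52 − 0.480000 t; V(12.75) = 13.4000 m³.
Species balance (pure solvent in): dm/dt = −Q_out · m/V(t).
dm/m = −Q_out dt/(V₀ − 0.480000 t); integrating gives ln(m/m₀) = −(Q_out/(Q_in−Q_out)) ln(V/V₀).
m = m₀ (V₀/V)^(Q_out/(Q_in−Q_out)) = 8.858 × (19.52/13.4000)^(-3.10000) = 2.75977 mol.
C = m/V = 2.75977/13.4000 = 0.205953 mol/m³.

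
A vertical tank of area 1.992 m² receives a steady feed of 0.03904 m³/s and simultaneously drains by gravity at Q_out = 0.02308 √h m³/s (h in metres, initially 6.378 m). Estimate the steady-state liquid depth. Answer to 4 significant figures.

2.861 m

Level balance: A dh/dt = 0.03904 − 0.02308 √h. Setting dh/dt = 0:
Q_in = 0.02308 √h_ss ⇒ √h_ss = 0.03904/0.02308 = 1.69151.
h_ss = 1.69151² = 2.86120 m. (Since h₀ = 6.378 m > h_ss, the level will fall toward this value.)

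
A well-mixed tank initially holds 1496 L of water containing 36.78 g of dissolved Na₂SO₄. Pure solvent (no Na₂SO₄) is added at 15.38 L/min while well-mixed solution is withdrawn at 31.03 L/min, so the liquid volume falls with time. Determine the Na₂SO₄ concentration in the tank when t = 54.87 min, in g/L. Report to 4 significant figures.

Let m(t) be the amount of Na₂SO₄. Volume: V(t) = V₀ + (Q_in − Q_out) t = 1496 − 15.6500 t; V(54.87) = 637.284 L.
Solute balance: dm/dt = 0 − Q_out C = −Q_out m/V(t).
dm/m = −Q_out dt/(V₀ − 15.6500 t); integrating gives ln(m/m₀) = −(Q_out/(Q_in−Q_out)) ln(V/V₀).
m = m₀ (V₀/V)^(Q_out/(Q_in−Q_out)) = 36.78 × (1496/637.284)^(-1.98275) = 6.77343 g.
C = m/V = 6.77343/637.284 = 0.0106286 g/L.

0.01063 g/L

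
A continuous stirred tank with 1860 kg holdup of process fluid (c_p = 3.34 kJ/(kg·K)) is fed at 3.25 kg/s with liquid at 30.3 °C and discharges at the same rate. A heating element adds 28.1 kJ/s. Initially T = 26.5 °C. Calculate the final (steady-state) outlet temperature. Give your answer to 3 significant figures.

M c_p dT/dt = ṁ c_p (T_in − T) + Q̇.
At steady state dT/dt = 0 ⇒ T_ss = T_in + Q̇/(ṁ c_p) = 30.3 + 28.1/(3.25·3.34) = 32.889 °C.

32.9 °C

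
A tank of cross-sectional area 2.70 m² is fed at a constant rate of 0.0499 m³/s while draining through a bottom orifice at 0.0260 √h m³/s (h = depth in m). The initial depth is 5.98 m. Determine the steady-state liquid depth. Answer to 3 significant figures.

3.68 m

Level balance: A dh/dt = 0.0499 − 0.0260 √h. Setting dh/dt = 0:
Q_in = 0.0260 √h_ss ⇒ √h_ss = 0.0499/0.0260 = 1.9192.
h_ss = 1.9192² = 3.6834 m. (Since h₀ = 5.98 m > h_ss, the level will fall toward this value.)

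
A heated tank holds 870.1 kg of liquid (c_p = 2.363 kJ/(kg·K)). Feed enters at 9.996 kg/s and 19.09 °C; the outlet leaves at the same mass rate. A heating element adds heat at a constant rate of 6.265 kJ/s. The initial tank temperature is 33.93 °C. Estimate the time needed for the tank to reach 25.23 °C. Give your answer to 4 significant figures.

M c_p dT/dt = ṁ c_p (T_in − T) + Q̇.
τ = M/ṁ = 87.0448 s; T_ss = T_in + Q̇/(ṁ c_p) = 19.3552 °C.
T(t) = T_ss + (T₀ − T_ss) e^(−t/τ). Set T = 25.23:
e^(−t/τ) = (25.23 − 19.3552)/(33.93 − 19.3552) = 0.403078
t = −87.0448 · ln(0.403078) = 79.0911 s.

79.09 s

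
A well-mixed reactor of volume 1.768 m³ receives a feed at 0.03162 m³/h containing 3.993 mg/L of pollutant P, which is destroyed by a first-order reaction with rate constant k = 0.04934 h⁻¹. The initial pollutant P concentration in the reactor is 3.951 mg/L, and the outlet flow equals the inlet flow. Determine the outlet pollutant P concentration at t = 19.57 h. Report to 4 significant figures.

1.837 mg/L

Species balance: V dC/dt = Q C_in − Q C − k V C.
This is linear with rate a = Q/V + k = 0.0672246 h⁻¹.
C_ss = Q C_in/(Q + kV) = 1.06231 mg/L; C(t) = C_ss + (C₀ − C_ss) e^(−a t).
C(19.57) = 1.06231 + (2.88869)·e^(−0.0672246·19.57) = 1.06231 + (2.88869)·0.268317 = 1.83739 mg/L.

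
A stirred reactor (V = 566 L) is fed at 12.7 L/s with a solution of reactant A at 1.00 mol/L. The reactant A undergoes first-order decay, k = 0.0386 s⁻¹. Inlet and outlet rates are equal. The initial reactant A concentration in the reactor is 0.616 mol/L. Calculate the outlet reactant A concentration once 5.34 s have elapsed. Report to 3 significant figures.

Species balance: V dC/dt = Q C_in − Q C − k V C.
dC/dt = (Q/V) C_in − (Q/V + k) C; effective rate a = Q/V + k = 0.022438 + 0.0386 = 0.061038 s⁻¹.
C_ss = Q C_in/(Q + kV) = 0.36761 mol/L; C(t) = C_ss + (C₀ − C_ss) e^(−a t).
C(5.34) = 0.36761 + (0.24839)·e^(−0.061038·5.34) = 0.36761 + (0.24839)·0.72185 = 0.54691 mol/L.

0.547 mol/L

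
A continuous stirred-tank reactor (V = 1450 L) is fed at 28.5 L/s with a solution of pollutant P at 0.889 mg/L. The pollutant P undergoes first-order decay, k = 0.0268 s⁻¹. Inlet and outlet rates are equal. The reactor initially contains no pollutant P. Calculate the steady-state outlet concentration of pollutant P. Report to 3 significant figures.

0.376 mg/L

Species balance: V dC/dt = Q C_in − Q C − k V C.
At steady state: 0 = Q C_in − (Q + kV) C_ss, so C_ss = Q C_in/(Q + kV).
C_ss = 28.5·0.889/(28.5 + 0.0268·1450) = 25.337/67.360 = 0.37614 mg/L.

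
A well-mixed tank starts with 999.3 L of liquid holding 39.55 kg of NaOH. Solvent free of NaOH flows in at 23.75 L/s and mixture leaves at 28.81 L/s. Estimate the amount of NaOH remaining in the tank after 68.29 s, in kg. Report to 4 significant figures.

Total volume: dV/dt = Q_in − Q_out = -5.06000 L/s, so V(t) = 999.3 − 5.06000 t and V(68.29) = 653.753 L.
Species balance (pure solvent in): dm/dt = −Q_out · m/V(t).
dm/m = −Q_out dt/(V₀ − 5.06000 t); integrating gives ln(m/m₀) = −(Q_out/(Q_in−Q_out)) ln(V/V₀).
m = m₀ (V₀/V)^(Q_out/(Q_in−Q_out)) = 39.55 × (999.3/653.753)^(-5.69368) = 3.53103 kg.

3.531 kg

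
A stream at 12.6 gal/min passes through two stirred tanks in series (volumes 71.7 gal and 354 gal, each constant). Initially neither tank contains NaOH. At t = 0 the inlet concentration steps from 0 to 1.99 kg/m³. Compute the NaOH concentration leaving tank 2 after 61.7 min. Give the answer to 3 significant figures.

1.71 kg/m³

Species balance on tank i: dCᵢ/dt = (Cᵢ₋₁ − Cᵢ)/τᵢ with τᵢ = Vᵢ/Q.
τ₁ = 71.7/12.6 = 5.6905 min; τ₂ = 354/12.6 = 28.095 min.
Solving the cascade with C₁(0)=C₂(0)=0 gives C₂(t) = C_in[1 − (τ₁ e^(−t/τ₁) − τ₂ e^(−t/τ₂))/(τ₁ − τ₂)].
At t = 61.7: e^(−t/τ₁) = 1.9547e-05, e^(−t/τ₂) = 0.11124.
C₂ = 1.99·[1 − (5.6905·1.9547e-05 − 28.095·0.11124)/(-22.405)] = 1.99·0.86052 = 1.7124 kg/m³.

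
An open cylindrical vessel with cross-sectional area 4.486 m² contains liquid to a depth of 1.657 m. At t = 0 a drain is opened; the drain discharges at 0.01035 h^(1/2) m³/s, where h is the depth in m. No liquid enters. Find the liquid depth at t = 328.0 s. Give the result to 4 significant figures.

With no inflow, A dh/dt = −0.01035 √h.
∫ h^(−1/2) dh = −(0.01035/A) ∫ dt, giving 2√h = 2√h₀ − (0.01035/A) t.
√h = √1.657 − 0.01035·328.0/(2·4.486) = 1.28725 − 0.378377 = 0.908868.
h = 0.908868² = 0.826041 m.

0.8260 m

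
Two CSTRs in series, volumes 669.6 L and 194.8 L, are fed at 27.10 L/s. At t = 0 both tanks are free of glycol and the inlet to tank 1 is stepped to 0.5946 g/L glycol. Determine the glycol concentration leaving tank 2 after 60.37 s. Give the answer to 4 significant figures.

0.5218 g/L

Species balance on tank i: dCᵢ/dt = (Cᵢ₋₁ − Cᵢ)/τᵢ with τᵢ = Vᵢ/Q.
τ₁ = 669.6/27.10 = 24.7085 s; τ₂ = 194.8/27.10 = 7.18819 s.
Tank 1: C₁ = C_in(1 − e^(−t/τ₁)). Tank 2 (τ₁ ≠ τ₂): C₂ = C_in[1 − (τ₁ e^(−t/τ₁) − τ₂ e^(−t/τ₂))/(τ₁ − τ₂)].
At t = 60.37: e^(−t/τ₁) = 0.0868746, e^(−t/τ₂) = 0.000225206.
C₂ = 0.5946·[1 − (24.7085·0.0868746 − 7.18819·0.000225206)/(17.5203)] = 0.5946·0.877575 = 0.521806 g/L.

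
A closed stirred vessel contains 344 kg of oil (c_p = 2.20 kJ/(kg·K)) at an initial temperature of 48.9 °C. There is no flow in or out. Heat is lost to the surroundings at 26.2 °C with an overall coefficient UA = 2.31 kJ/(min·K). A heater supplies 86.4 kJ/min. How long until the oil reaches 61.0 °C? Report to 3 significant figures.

M c_p dT/dt = −UA(T − T_amb) + Q̇.
τ = M c_p/UA = 327.62 min; T_ss = T_amb + Q̇/UA = 26.2 + 86.4/2.31 = 63.603 °C.
T(t) = T_ss + (T₀ − T_ss)e^(−t/τ); set T = 61.0:
t = −τ ln[(T − T_ss)/(T₀ − T_ss)] = −327.62 · ln(0.17702) = 567.28 min.

567 min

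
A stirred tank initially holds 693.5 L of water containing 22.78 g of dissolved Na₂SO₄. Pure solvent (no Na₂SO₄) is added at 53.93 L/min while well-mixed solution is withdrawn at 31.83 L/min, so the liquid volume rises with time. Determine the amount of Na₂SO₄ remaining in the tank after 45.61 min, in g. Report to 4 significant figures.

6.254 g

Total volume: dV/dt = Q_in − Q_out = 22.1000 L/min, so V(t) = 693.5 + 22.1000 t and V(45.61) = 1701.48 L.
Solute balance: dm/dt = 0 − Q_out C = −Q_out m/V(t).
dm/m = −Q_out dt/(V₀ + 22.1000 t); integrating gives ln(m/m₀) = −(Q_out/(Q_in−Q_out)) ln(V/V₀).
m = m₀ (V₀/V)^(Q_out/(Q_in−Q_out)) = 22.78 × (693.5/1701.48)^(1.44027) = 6.25408 g.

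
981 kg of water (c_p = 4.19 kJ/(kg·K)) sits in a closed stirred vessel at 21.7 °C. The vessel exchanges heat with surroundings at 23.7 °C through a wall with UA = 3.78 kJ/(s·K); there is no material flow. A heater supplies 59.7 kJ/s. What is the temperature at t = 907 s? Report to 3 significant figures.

First-law balance (no shaft work): M c_p dT/dt = −UA(T − T_amb) + Q̇.
dT/dt = (T_ss − T)/τ with T_ss = T_amb + Q̇/UA = 23.7 + 59.7/3.78 = 39.494 °C, τ = M c_p/UA = 981·4.19/3.78 = 1087.4 s.
Solution: T(t) = T_ss + (T₀ − T_ss) e^(−t/τ).
T(907) = 39.494 + (-17.794)·0.43427 = 31.766 °C.

31.8 °C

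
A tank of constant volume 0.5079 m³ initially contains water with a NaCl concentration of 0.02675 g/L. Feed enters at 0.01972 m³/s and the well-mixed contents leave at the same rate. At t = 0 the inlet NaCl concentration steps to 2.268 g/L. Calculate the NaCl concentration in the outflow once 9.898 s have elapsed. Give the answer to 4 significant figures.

0.7419 g/L

Accumulation = in − out for the solute gives V dC/dt = Q(C_in − C).
Time constant τ = V/Q = 0.5079/0.01972 = 25.7556 s.
C approaches C_in exponentially: C(t) = C_in + (C₀ − C_in) e^(−t/τ).
C(9.898) = 2.268 + (0.02675 − 2.268)·e^(−9.898/25.7556) = 2.268 + (-2.24125)·0.680924 = 0.741880 g/L.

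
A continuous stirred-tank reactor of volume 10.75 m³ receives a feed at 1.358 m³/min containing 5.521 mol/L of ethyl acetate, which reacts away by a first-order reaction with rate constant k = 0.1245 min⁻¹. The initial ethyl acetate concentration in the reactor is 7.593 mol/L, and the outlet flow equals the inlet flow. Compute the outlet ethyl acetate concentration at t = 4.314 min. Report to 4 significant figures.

Accumulation = in − out − consumed: V dC/dt = Q C_in − Q C − k V C.
This is linear with rate a = Q/V + k = 0.250826 min⁻¹.
C_ss = Q C_in/(Q + kV) = 2.78059 mol/L; C(t) = C_ss + (C₀ − C_ss) e^(−a t).
C(4.314) = 2.78059 + (4.81241)·e^(−0.250826·4.314) = 2.78059 + (4.81241)·0.338896 = 4.41150 mol/L.

4.411 mol/L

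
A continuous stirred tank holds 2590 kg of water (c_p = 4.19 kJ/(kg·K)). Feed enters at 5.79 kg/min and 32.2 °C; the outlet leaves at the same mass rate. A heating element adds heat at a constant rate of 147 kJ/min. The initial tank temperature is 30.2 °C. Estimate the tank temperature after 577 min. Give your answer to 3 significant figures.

Energy balance: M c_p dT/dt = ṁ c_p (T_in − T) + 147.
τ = M/ṁ = 447.32 min; T_ss = T_in + Q̇/(ṁ c_p) = 32.2 + 147/(5.79·4.19) = 38.259 °C.
Integrating: T(t) = T_ss + (T₀ − T_ss) e^(−t/τ).
T(577) = 38.259 + (-8.0593)·e^(−577/447.32) = 38.259 + (-8.0593)·0.27530 = 36.041 °C.

36.0 °C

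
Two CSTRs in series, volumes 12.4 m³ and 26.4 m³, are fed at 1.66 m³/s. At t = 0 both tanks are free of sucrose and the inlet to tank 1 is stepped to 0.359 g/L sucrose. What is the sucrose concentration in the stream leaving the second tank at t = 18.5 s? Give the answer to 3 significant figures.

Time constants: τᵢ = Vᵢ/Q for each well-mixed tank.
τ₁ = 12.4/1.66 = 7.4699 s; τ₂ = 26.4/1.66 = 15.904 s.
Tank 1: C₁ = C_in(1 − e^(−t/τ₁)). Tank 2 (τ₁ ≠ τ₂): C₂ = C_in[1 − (τ₁ e^(−t/τ₁) − τ₂ e^(−t/τ₂))/(τ₁ − τ₂)].
At t = 18.5: e^(−t/τ₁) = 0.084027, e^(−t/τ₂) = 0.31247.
C₂ = 0.359·[1 − (7.4699·0.084027 − 15.904·0.31247)/(-8.4337)] = 0.359·0.48520 = 0.17419 g/L.

0.174 g/L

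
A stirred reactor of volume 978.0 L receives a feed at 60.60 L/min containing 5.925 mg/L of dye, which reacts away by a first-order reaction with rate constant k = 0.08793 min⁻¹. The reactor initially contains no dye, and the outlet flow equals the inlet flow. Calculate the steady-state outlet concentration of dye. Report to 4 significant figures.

2.449 mg/L

Accumulation = in − out − consumed: V dC/dt = Q C_in − Q C − k V C.
At steady state: 0 = Q C_in − (Q + kV) C_ss, so C_ss = Q C_in/(Q + kV).
C_ss = 60.60·5.925/(60.60 + 0.08793·978.0) = 359.055/146.596 = 2.44929 mg/L.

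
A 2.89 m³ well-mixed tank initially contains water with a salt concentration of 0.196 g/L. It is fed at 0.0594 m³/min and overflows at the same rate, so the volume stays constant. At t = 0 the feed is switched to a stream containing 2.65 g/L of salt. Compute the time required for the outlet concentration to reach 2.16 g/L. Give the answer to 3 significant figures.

Species balance on the tank: V dC/dt = Q(C_in − C), so τ = V/Q = 48.653 min.
C(t) = C_in + (C₀ − C_in) e^(−t/τ). Set C = 2.16 and solve for t:
e^(−t/τ) = (C − C_in)/(C₀ − C_in) = (2.16 − 2.65)/(0.196 − 2.65) = 0.19967
t = −τ ln(…) = 48.653 × 1.6111 = 78.384 min.

78.4 min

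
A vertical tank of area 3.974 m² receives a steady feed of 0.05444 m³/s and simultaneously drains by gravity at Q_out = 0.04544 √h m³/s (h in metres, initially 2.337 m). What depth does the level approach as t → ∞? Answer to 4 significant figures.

1.435 m

Unsteady balance on liquid volume: A dh/dt = Q_in − 0.04544 √h. At steady state dh/dt = 0:
Q_in = 0.04544 √h_ss ⇒ √h_ss = 0.05444/0.04544 = 1.19806.
h_ss = 1.19806² = 1.43536 m. (Since h₀ = 2.337 m > h_ss, the level will fall toward this value.)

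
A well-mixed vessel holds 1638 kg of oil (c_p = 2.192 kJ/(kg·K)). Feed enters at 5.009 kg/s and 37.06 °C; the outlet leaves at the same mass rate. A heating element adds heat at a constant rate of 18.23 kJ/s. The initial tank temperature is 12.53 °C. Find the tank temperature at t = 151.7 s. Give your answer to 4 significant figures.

22.25 °C

M c_p dT/dt = ṁ c_p (T_in − T) + Q̇.
Rearrange: dT/dt = (T_ss − T)/τ with τ = M/ṁ = 327.011 s and T_ss = T_in + Q̇/(ṁ c_p) = 38.7203 °C.
T approaches T_ss exponentially: T(t) = T_ss + (T₀ − T_ss) e^(−t/τ).
T(151.7) = 38.7203 + (-26.1903)·e^(−151.7/327.011) = 38.7203 + (-26.1903)·0.628828 = 22.2511 °C.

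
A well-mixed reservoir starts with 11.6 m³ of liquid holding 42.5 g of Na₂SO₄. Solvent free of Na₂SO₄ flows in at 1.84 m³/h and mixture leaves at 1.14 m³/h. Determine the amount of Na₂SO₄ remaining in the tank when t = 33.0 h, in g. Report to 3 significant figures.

Total volume: dV/dt = Q_in − Q_out = 0.70000 m³/h, so V(t) = 11.6 + 0.70000 t and V(33.0) = 34.700 m³.
Solute balance: dm/dt = 0 − Q_out C = −Q_out m/V(t).
dm/m = −Q_out dt/(V₀ + 0.70000 t); integrating gives ln(m/m₀) = −(Q_out/(Q_in−Q_out)) ln(V/V₀).
m = m₀ (V₀/V)^(Q_out/(Q_in−Q_out)) = 42.5 × (11.6/34.700)^(1.6286) = 7.1351 g.

7.14 g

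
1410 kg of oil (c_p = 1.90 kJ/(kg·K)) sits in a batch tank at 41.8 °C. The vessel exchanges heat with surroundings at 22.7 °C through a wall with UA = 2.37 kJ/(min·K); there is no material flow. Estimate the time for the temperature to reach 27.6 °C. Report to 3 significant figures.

Heat balance on the well-mixed liquid: M c_p dT/dt = −UA(T − T_amb).
τ = M c_p/UA = 1130.4 min; T_ss = T_amb = 22.700 °C.
T(t) = T_ss + (T₀ − T_ss)e^(−t/τ); set T = 27.6:
t = −τ ln[(T − T_ss)/(T₀ − T_ss)] = −1130.4 · ln(0.25654) = 1537.8 min.

1540 min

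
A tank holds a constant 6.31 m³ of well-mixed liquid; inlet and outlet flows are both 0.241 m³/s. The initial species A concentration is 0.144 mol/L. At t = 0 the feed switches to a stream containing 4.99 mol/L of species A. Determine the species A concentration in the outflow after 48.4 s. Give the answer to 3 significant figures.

Accumulation = in − out for the solute gives V dC/dt = Q(C_in − C).
Rewrite as dC/dt + C/τ = C_in/τ, τ = V/Q = 26.183 s.
Integrating: C(t) = C_in + (C₀ − C_in) e^(−t/τ).
C(48.4) = 4.99 + (0.144 − 4.99)·e^(−48.4/26.183) = 4.99 + (-4.8460)·0.15746 = 4.2269 mol/L.

4.23 mol/L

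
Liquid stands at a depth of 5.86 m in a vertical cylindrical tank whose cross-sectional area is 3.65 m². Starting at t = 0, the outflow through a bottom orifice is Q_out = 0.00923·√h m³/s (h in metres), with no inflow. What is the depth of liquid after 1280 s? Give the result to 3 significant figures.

With no inflow, A dh/dt = −0.00923 √h.
∫ h^(−1/2) dh = −(0.00923/A) ∫ dt, giving 2√h = 2√h₀ − (0.00923/A) t.
√h = √5.86 − 0.00923·1280/(2·3.65) = 2.4207 − 1.6184 = 0.80233.
h = 0.80233² = 0.64374 m.

0.644 m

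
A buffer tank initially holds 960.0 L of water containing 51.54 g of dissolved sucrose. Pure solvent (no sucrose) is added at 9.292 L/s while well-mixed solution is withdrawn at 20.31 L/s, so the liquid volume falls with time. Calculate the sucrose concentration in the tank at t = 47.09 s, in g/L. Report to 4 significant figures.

Let m(t) be the amount of sucrose. Volume: V(t) = V₀ + (Q_in − Q_out) t = 960.0 − 11.0180 t; V(47.09) = 441.162 L.
No sucrose enters, so dm/dt = −Q_out · (m/V).
Separate: dm/m = −Q_out dt/V(t) ⇒ ln(m/m₀) = −(Q_out/(Q_in−Q_out)) ln(V/V₀).
m = m₀ (V₀/V)^(Q_out/(Q_in−Q_out)) = 51.54 × (960.0/441.162)^(-1.84335) = 12.2941 g.
C = m/V = 12.2941/441.162 = 0.0278675 g/L.

0.02787 g/L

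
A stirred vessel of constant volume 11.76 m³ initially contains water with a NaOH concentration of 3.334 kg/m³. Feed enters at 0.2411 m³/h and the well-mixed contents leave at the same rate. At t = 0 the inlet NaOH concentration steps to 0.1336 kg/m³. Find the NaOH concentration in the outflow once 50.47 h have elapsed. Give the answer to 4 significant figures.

1.271 kg/m³

Transient balance on the dissolved component: V dC/dt = Q(C_in − C).
Rewrite as dC/dt + C/τ = C_in/τ, τ = V/Q = 48.7764 h.
C approaches C_in exponentially: C(t) = C_in + (C₀ − C_in) e^(−t/τ).
C(50.47) = 0.1336 + (3.334 − 0.1336)·e^(−50.47/48.7764) = 0.1336 + (3.20040)·0.355326 = 1.27078 kg/m³.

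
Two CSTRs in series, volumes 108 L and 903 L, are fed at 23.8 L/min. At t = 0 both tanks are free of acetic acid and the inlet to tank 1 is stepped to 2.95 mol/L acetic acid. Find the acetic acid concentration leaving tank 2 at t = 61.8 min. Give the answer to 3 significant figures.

Each tank obeys Vᵢ dCᵢ/dt = Q(Cᵢ₋₁ − Cᵢ), so τᵢ = Vᵢ/Q.
τ₁ = 108/23.8 = 4.5378 min; τ₂ = 903/23.8 = 37.941 min.
Solving the cascade with C₁(0)=C₂(0)=0 gives C₂(t) = C_in[1 − (τ₁ e^(−t/τ₁) − τ₂ e^(−t/τ₂))/(τ₁ − τ₂)].
At t = 61.8: e^(−t/τ₁) = 1.2173e-06, e^(−t/τ₂) = 0.19616.
C₂ = 2.95·[1 − (4.5378·1.2173e-06 − 37.941·0.19616)/(-33.403)] = 2.95·0.77719 = 2.2927 mol/L.

2.29 mol/L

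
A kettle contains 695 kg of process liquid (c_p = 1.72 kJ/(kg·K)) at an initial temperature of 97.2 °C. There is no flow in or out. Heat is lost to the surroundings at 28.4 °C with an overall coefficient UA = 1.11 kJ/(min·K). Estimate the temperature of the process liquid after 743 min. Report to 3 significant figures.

M c_p dT/dt = −UA(T − T_amb).
dT/dt = (T_ss − T)/τ with T_ss = T_amb = 28.400 °C, τ = M c_p/UA = 695·1.72/1.11 = 1076.9 min.
Solution: T(t) = T_ss + (T₀ − T_ss) e^(−t/τ).
T(743) = 28.400 + (68.800)·0.50162 = 62.911 °C.

62.9 °C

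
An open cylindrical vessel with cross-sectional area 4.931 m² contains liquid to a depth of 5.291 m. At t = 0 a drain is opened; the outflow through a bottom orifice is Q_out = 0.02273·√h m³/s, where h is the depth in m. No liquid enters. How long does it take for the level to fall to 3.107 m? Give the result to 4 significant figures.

A dh/dt = −Q_out = −0.02273 √h.
Separate and integrate: 2(√h − √h₀) = −(0.02273/A) t.
t = 2A(√h₀ − √h)/0.02273 = 2·4.931·(√5.291 − √3.107)/0.02273
  = 9.86200 × (2.30022 − 1.76267) / 0.02273 = 233.230 s.

233.2 s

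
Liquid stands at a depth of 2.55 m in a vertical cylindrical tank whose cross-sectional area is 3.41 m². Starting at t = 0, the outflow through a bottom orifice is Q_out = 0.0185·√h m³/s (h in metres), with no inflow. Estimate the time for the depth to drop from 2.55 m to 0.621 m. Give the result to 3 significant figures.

298 s

Mass balance (ρ constant): A dh/dt = −0.0185 √h.
This is separable: 2 d(√h)/dt = −0.0185/A, so √h = √h₀ − (0.0185/(2A)) t.
t = 2A(√h₀ − √h)/0.0185 = 2·3.41·(√2.55 − √0.621)/0.0185
  = 6.8200 × (1.5969 − 0.78804) / 0.0185 = 298.18 s.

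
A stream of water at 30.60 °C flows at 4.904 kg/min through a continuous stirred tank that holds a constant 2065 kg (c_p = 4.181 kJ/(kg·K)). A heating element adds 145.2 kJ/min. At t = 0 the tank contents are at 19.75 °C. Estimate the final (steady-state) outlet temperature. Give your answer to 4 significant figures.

M c_p dT/dt = ṁ c_p (T_in − T) + Q̇.
At steady state dT/dt = 0 ⇒ T_ss = T_in + Q̇/(ṁ c_p) = 30.60 + 145.2/(4.904·4.181) = 37.6817 °C.

37.68 °C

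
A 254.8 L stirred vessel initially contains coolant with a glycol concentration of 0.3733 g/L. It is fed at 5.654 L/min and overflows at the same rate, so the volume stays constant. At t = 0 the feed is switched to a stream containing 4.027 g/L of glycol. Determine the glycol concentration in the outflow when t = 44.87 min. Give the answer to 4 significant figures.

Mass balance on the solute (V constant): V dC/dt = Q(C_in − C).
Time constant τ = V/Q = 254.8/5.654 = 45.0654 min.
Solution: C(t) = C_in + (C₀ − C_in) e^(−t/τ).
C(44.87) = 4.027 + (0.3733 − 4.027)·e^(−44.87/45.0654) = 4.027 + (-3.65370)·0.369478 = 2.67704 g/L.

2.677 g/L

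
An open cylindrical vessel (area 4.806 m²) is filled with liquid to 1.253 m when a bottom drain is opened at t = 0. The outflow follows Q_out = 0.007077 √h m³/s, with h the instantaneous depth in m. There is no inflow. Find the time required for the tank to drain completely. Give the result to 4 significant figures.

1520 s

With no inflow, A dh/dt = −0.007077 √h.
This is separable: 2 d(√h)/dt = −0.007077/A, so √h = √h₀ − (0.007077/(2A)) t.
Set h = 0: 2√h₀ = (0.007077/A) t_empty ⇒ t_empty = 2A√h₀/0.007077.
t_empty = 2·4.806·√1.253/0.007077 = 9.61200·1.11937/0.007077 = 1520.34 s.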